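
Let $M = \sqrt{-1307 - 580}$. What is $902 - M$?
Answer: $902 - i \sqrt{1887} \approx 902.0 - 43.44 i$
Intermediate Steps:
$M = i \sqrt{1887}$ ($M = \sqrt{-1887} = i \sqrt{1887} \approx 43.44 i$)
$902 - M = 902 - i \sqrt{1887}$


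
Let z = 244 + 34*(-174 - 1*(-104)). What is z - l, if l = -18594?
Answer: 16458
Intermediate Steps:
z = -2136 (z = 244 + 34*(-174 + 104) = 244 + 34*(-70) = 244 - 2380 = -2136)
z - l = -2136 - 1*(-18594) = -2136 + 18594 = 16458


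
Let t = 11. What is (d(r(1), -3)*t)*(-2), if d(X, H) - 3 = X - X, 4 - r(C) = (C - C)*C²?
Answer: -66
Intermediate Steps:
r(C) = 4 (r(C) = 4 - (C - C)*C² = 4 - 0*C² = 4 - 1*0 = 4 + 0 = 4)
d(X, H) = 3 (d(X, H) = 3 + (X - X) = 3 + 0 = 3)
(d(r(1), -3)*t)*(-2) = (3*11)*(-2) = 33*(-2) = -66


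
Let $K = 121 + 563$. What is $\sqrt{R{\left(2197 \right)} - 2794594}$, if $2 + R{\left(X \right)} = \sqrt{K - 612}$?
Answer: $\sqrt{-2794596 + 6 \sqrt{2}} \approx 1671.7 i$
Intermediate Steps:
$K = 684$
$R{\left(X \right)} = -2 + 6 \sqrt{2}$ ($R{\left(X \right)} = -2 + \sqrt{684 - 612} = -2 + \sqrt{72} = -2 + 6 \sqrt{2}$)
$\sqrt{R{\left(2197 \right)} - 2794594} = \sqrt{\left(-2 + 6 \sqrt{2}\right) - 2794594} = \sqrt{-2794596 + 6 \sqrt{2}}$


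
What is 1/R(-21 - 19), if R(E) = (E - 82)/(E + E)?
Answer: 40/61 ≈ 0.65574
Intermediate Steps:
R(E) = (-82 + E)/(2*E) (R(E) = (-82 + E)/((2*E)) = (-82 + E)*(1/(2*E)) = (-82 + E)/(2*E))
1/R(-21 - 19) = 1/((-82 + (-21 - 19))/(2*(-21 - 19))) = 1/((1/2)*(-82 - 40)/(-40)) = 1/((1/2)*(-1/40)*(-122)) = 1/(61/40) = 40/61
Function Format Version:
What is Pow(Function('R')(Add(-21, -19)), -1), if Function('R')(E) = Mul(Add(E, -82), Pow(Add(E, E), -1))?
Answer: Rational(40, 61) ≈ 0.65574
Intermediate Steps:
Function('R')(E) = Mul(Rational(1, 2), Pow(E, -1), Add(-82, E)) (Function('R')(E) = Mul(Add(-82, E), Pow(Mul(2, E), -1)) = Mul(Add(-82, E), Mul(Rational(1, 2), Pow(E, -1))) = Mul(Rational(1, 2), Pow(E, -1), Add(-82, E)))
Pow(Function('R')(Add(-21, -19)), -1) = Pow(Mul(Rational(1, 2), Pow(Add(-21, -19), -1), Add(-82, Add(-21, -19))), -1) = Pow(Mul(Rational(1, 2), Pow(-40, -1), Add(-82, -40)), -1) = Pow(Mul(Rational(1, 2), Rational(-1, 40), -122), -1) = Pow(Rational(61, 40), -1) = Rational(40, 61)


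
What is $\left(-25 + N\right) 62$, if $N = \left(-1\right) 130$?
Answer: $-9610$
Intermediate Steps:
$N = -130$
$\left(-25 + N\right) 62 = \left(-25 - 130\right) 62 = \left(-155\right) 62 = -9610$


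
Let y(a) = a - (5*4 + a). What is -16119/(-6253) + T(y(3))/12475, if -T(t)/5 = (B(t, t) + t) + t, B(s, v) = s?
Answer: 8118417/3120247 ≈ 2.6019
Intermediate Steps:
y(a) = -20 (y(a) = a - (20 + a) = a + (-20 - a) = -20)
T(t) = -15*t (T(t) = -5*((t + t) + t) = -5*(2*t + t) = -15*t)
-16119/(-6253) + T(y(3))/12475 = -16119/(-6253) - 15*(-20)/12475 = -16119*(-1/6253) + 300*(1/12475) = 16119/6253 + 12/499 = 8118417/3120247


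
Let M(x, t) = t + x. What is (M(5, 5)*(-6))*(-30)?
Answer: 1800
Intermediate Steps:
(M(5, 5)*(-6))*(-30) = ((5 + 5)*(-6))*(-30) = (10*(-6))*(-30) = -60*(-30) = 1800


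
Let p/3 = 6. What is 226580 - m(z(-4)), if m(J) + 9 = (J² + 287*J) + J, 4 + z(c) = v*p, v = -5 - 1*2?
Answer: 247129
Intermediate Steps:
v = -7 (v = -5 - 2 = -7)
p = 18 (p = 3*6 = 18)
z(c) = -130 (z(c) = -4 - 7*18 = -4 - 126 = -130)
m(J) = -9 + J² + 288*J (m(J) = -9 + ((J² + 287*J) + J) = -9 + (J² + 288*J) = -9 + J² + 288*J)
226580 - m(z(-4)) = 226580 - (-9 + (-130)² + 288*(-130)) = 226580 - (-9 + 16900 - 37440) = 226580 - 1*(-20549) = 226580 + 20549 = 247129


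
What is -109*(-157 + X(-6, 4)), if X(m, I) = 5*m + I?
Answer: 19947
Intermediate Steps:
X(m, I) = I + 5*m
-109*(-157 + X(-6, 4)) = -109*(-157 + (4 + 5*(-6))) = -109*(-157 + (4 - 30)) = -109*(-157 - 26) = -109*(-183) = 19947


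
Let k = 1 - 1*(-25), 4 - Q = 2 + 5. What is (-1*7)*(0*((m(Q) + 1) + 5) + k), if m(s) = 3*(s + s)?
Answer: -182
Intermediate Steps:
Q = -3 (Q = 4 - (2 + 5) = 4 - 1*7 = 4 - 7 = -3)
m(s) = 6*s (m(s) = 3*(2*s) = 6*s)
k = 26 (k = 1 + 25 = 26)
(-1*7)*(0*((m(Q) + 1) + 5) + k) = (-1*7)*(0*((6*(-3) + 1) + 5) + 26) = -7*(0*((-18 + 1) + 5) + 26) = -7*(0*(-17 + 5) + 26) = -7*(0*(-12) + 26) = -7*(0 + 26) = -7*26 = -182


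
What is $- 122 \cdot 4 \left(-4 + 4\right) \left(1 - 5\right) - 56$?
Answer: $-56$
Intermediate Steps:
$- 122 \cdot 4 \left(-4 + 4\right) \left(1 - 5\right) - 56 = - 122 \cdot 4 \cdot 0 \left(-4\right) - 56 = - 122 \cdot 4 \cdot 0 - 56 = \left(-122\right) 0 - 56 = 0 - 56 = -56$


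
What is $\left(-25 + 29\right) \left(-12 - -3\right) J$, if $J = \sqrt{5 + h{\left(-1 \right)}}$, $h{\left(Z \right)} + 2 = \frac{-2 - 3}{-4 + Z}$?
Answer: $-72$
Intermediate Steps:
$h{\left(Z \right)} = -2 - \frac{5}{-4 + Z}$ ($h{\left(Z \right)} = -2 + \frac{-2 - 3}{-4 + Z} = -2 - \frac{5}{-4 + Z}$)
$J = 2$ ($J = \sqrt{5 + \frac{3 - -2}{-4 - 1}} = \sqrt{5 + \frac{3 + 2}{-5}} = \sqrt{5 - 1} = \sqrt{4} = 2$)
$\left(-25 + 29\right) \left(-12 - -3\right) J = \left(-25 + 29\right) \left(-12 - -3\right) 2 = 4 \left(-12 + 3\right) 2 = 4 \left(-9\right) 2 = \left(-36\right) 2 = -72$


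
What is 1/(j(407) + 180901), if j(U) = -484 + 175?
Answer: 1/180592 ≈ 5.5373e-6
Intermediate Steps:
j(U) = -309
1/(j(407) + 180901) = 1/(-309 + 180901) = 1/180592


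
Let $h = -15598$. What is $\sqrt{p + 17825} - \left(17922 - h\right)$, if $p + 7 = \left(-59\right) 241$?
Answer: $-33520 + \sqrt{3599} \approx -33460.0$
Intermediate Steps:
$p = -14226$ ($p = -7 - 14219 = -14226$)
$\sqrt{p + 17825} - \left(17922 - h\right) = \sqrt{-14226 + 17825} - \left(17922 - -15598\right) = \sqrt{3599} - \left(17922 + 15598\right) = \sqrt{3599} - 33520 = -33520 + \sqrt{3599}$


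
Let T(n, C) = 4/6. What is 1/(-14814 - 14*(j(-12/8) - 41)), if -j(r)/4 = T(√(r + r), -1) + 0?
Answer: -3/42608 ≈ -7.0409e-5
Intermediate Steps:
T(n, C) = ⅔ (T(n, C) = 4*(⅙) = ⅔)
j(r) = -8/3 (j(r) = -4*(⅔ + 0) = -4*⅔ = -8/3)
1/(-14814 - 14*(j(-12/8) - 41)) = 1/(-14814 - 14*(-8/3 - 41)) = 1/(-14814 - 14*(-131/3)) = 1/(-14814 + 1834/3) = 1/(-42608/3) = -3/42608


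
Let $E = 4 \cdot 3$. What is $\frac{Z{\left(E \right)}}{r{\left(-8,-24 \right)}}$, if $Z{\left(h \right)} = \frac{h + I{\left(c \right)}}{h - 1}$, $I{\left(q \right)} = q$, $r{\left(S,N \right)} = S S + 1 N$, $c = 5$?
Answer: $\frac{17}{440} \approx 0.038636$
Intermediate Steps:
$r{\left(S,N \right)} = N + S^{2}$ ($r{\left(S,N \right)} = S^{2} + N = N + S^{2}$)
$E = 12$
$Z{\left(h \right)} = \frac{5 + h}{-1 + h}$ ($Z{\left(h \right)} = \frac{h + 5}{h - 1} = \frac{5 + h}{-1 + h}$)
$\frac{Z{\left(E \right)}}{r{\left(-8,-24 \right)}} = \frac{\frac{1}{-1 + 12} \left(5 + 12\right)}{-24 + \left(-8\right)^{2}} = \frac{\frac{1}{11} \cdot 17}{-24 + 64} = \frac{\frac{1}{11} \cdot 17}{40} = \frac{17}{11} \cdot \frac{1}{40} = \frac{17}{440}$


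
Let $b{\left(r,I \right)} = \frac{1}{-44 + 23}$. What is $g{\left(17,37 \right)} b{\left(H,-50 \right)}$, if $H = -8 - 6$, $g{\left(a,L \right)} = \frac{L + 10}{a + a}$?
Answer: $- \frac{47}{714} \approx -0.065826$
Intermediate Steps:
$g{\left(a,L \right)} = \frac{10 + L}{2 a}$
$H = -14$ ($H = -8 - 6 = -14$)
$b{\left(r,I \right)} = - \frac{1}{21}$ ($b{\left(r,I \right)} = \frac{1}{-21} = - \frac{1}{21}$)
$g{\left(17,37 \right)} b{\left(H,-50 \right)} = \frac{10 + 37}{2 \cdot 17} \left(- \frac{1}{21}\right) = \frac{1}{2} \cdot \frac{1}{17} \cdot 47 \left(- \frac{1}{21}\right) = \frac{47}{34} \left(- \frac{1}{21}\right) = - \frac{47}{714}$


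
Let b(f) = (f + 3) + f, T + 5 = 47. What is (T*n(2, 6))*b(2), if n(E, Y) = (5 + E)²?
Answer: 14406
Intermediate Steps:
T = 42 (T = -5 + 47 = 42)
b(f) = 3 + 2*f (b(f) = (3 + f) + f = 3 + 2*f)
(T*n(2, 6))*b(2) = (42*(5 + 2)²)*(3 + 2*2) = (42*7²)*(3 + 4) = (42*49)*7 = 2058*7 = 14406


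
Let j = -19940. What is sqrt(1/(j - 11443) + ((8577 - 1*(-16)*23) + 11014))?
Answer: 4*sqrt(136510230197)/10461 ≈ 141.28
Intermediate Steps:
sqrt(1/(j - 11443) + ((8577 - 1*(-16)*23) + 11014)) = sqrt(1/(-19940 - 11443) + ((8577 - 1*(-16)*23) + 11014)) = sqrt(1/(-31383) + ((8577 + 16*23) + 11014)) = sqrt(-1/31383 + ((8577 + 368) + 11014)) = sqrt(-1/31383 + (8945 + 11014)) = sqrt(-1/31383 + 19959) = sqrt(626373296/31383) = 4*sqrt(136510230197)/10461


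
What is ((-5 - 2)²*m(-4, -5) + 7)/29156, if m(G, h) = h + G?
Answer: -217/14578 ≈ -0.014885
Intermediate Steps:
m(G, h) = G + h
((-5 - 2)²*m(-4, -5) + 7)/29156 = ((-5 - 2)²*(-4 - 5) + 7)/29156 = ((-7)²*(-9) + 7)*(1/29156) = (49*(-9) + 7)*(1/29156) = (-441 + 7)*(1/29156) = -434*1/29156 = -217/14578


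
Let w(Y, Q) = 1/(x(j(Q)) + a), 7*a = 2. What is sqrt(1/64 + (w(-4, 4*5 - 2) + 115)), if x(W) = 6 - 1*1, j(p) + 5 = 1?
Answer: sqrt(10093785)/296 ≈ 10.733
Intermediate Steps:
j(p) = -4 (j(p) = -5 + 1 = -4)
x(W) = 5 (x(W) = 6 - 1 = 5)
a = 2/7 (a = (1/7)*2 = 2/7 ≈ 0.28571)
w(Y, Q) = 7/37 (w(Y, Q) = 1/(5 + 2/7) = 1/(37/7) = 7/37)
sqrt(1/64 + (w(-4, 4*5 - 2) + 115)) = sqrt(1/64 + (7/37 + 115)) = sqrt(1/64 + 4262/37) = sqrt(272805/2368) = sqrt(10093785)/296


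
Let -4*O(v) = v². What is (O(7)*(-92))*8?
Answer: 9016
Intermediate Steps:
O(v) = -v²/4
(O(7)*(-92))*8 = (-¼*7²*(-92))*8 = (-¼*49*(-92))*8 = -49/4*(-92)*8 = 1127*8 = 9016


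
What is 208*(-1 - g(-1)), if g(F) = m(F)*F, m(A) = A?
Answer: -416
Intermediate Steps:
g(F) = F² (g(F) = F*F = F²)
208*(-1 - g(-1)) = 208*(-1 - 1*(-1)²) = 208*(-1 - 1*1) = 208*(-1 - 1) = 208*(-2) = -416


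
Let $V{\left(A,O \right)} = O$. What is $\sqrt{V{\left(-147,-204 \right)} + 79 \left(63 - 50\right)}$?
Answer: $\sqrt{823} \approx 28.688$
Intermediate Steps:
$\sqrt{V{\left(-147,-204 \right)} + 79 \left(63 - 50\right)} = \sqrt{-204 + 79 \left(63 - 50\right)} = \sqrt{-204 + 79 \cdot 13} = \sqrt{-204 + 1027} = \sqrt{823}$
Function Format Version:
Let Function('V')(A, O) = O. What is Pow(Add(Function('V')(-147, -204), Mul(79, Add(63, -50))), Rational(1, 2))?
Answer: Pow(823, Rational(1, 2)) ≈ 28.688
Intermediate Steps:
Pow(Add(Function('V')(-147, -204), Mul(79, Add(63, -50))), Rational(1, 2)) = Pow(Add(-204, Mul(79, Add(63, -50))), Rational(1, 2)) = Pow(Add(-204, Mul(79, 13)), Rational(1, 2)) = Pow(Add(-204, 1027), Rational(1, 2)) = Pow(823, Rational(1, 2))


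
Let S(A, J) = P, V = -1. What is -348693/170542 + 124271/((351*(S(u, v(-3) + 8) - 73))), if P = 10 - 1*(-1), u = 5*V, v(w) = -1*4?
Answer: -7195420487/927833751 ≈ -7.7551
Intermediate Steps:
v(w) = -4
u = -5 (u = 5*(-1) = -5)
P = 11 (P = 10 + 1 = 11)
S(A, J) = 11
-348693/170542 + 124271/((351*(S(u, v(-3) + 8) - 73))) = -348693/170542 + 124271/((351*(11 - 73))) = -348693*1/170542 + 124271/((351*(-62))) = -348693/170542 + 124271/(-21762) = -348693/170542 + 124271*(-1/21762) = -348693/170542 - 124271/21762 = -7195420487/927833751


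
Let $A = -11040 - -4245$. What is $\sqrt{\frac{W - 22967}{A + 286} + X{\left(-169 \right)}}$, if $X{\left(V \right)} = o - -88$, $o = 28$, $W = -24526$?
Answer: $\frac{\sqrt{5223713333}}{6509} \approx 11.104$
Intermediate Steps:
$A = -6795$ ($A = -11040 + 4245 = -6795$)
$X{\left(V \right)} = 116$ ($X{\left(V \right)} = 28 - -88 = 28 + 88 = 116$)
$\sqrt{\frac{W - 22967}{A + 286} + X{\left(-169 \right)}} = \sqrt{\frac{-24526 - 22967}{-6795 + 286} + 116} = \sqrt{- \frac{47493}{-6509} + 116} = \sqrt{\left(-47493\right) \left(- \frac{1}{6509}\right) + 116} = \sqrt{\frac{47493}{6509} + 116} = \sqrt{\frac{802537}{6509}} = \frac{\sqrt{5223713333}}{6509}$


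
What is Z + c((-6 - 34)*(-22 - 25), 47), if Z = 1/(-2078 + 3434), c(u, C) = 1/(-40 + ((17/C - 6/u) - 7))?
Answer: -1230797/59451108 ≈ -0.020703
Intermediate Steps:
c(u, C) = 1/(-47 - 6/u + 17/C) (c(u, C) = 1/(-40 + ((-6/u + 17/C) - 7)) = 1/(-40 + (-7 - 6/u + 17/C)) = 1/(-47 - 6/u + 17/C))
Z = 1/1356 ≈ 0.00073746
Z + c((-6 - 34)*(-22 - 25), 47) = 1/1356 - 1*47*(-6 - 34)*(-22 - 25)/(-17*(-6 - 34)*(-22 - 25) + 6*47 + 47*47*((-6 - 34)*(-22 - 25))) = 1/1356 - 1*47*(-40*(-47))/(-(-680)*(-47) + 282 + 47*47*(-40*(-47))) = 1/1356 - 1*47*1880/(-17*1880 + 282 + 47*47*1880) = 1/1356 - 1*47*1880/(-31960 + 282 + 4152920) = 1/1356 - 1*47*1880/4121242 = 1/1356 - 1*47*1880*1/4121242 = 1/1356 - 940/43843 = -1230797/59451108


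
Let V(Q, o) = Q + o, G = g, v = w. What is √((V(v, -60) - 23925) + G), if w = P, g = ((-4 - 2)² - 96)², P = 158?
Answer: I*√20227 ≈ 142.22*I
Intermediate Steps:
g = 3600 (g = ((-6)² - 96)² = (36 - 96)² = (-60)² = 3600)
w = 158
v = 158
G = 3600
√((V(v, -60) - 23925) + G) = √(((158 - 60) - 23925) + 3600) = √((98 - 23925) + 3600) = √(-23827 + 3600) = √(-20227) = I*√20227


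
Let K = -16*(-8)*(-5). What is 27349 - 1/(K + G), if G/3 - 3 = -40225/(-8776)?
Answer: 148149022145/5416981 ≈ 27349.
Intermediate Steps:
G = 199659/8776 (G = 9 + 3*(-40225/(-8776)) = 9 + 3*(-40225*(-1/8776)) = 9 + 3*(40225/8776) = 9 + 120675/8776 = 199659/8776 ≈ 22.751)
K = -640 (K = 128*(-5) = -640)
27349 - 1/(K + G) = 27349 - 1/(-640 + 199659/8776) = 27349 - 1/(-5416981/8776) = 27349 - 1*(-8776/5416981) = 27349 + 8776/5416981 = 148149022145/5416981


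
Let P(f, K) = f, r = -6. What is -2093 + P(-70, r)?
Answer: -2163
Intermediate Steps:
-2093 + P(-70, r) = -2093 - 70 = -2163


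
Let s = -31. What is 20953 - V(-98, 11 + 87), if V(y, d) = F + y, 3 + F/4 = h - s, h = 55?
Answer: 20719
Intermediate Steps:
F = 332 (F = -12 + 4*(55 - 1*(-31)) = -12 + 4*(55 + 31) = -12 + 4*86 = -12 + 344 = 332)
V(y, d) = 332 + y
20953 - V(-98, 11 + 87) = 20953 - (332 - 98) = 20953 - 1*234 = 20953 - 234 = 20719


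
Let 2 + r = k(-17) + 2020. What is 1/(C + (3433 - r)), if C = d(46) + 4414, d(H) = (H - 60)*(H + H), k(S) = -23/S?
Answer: 17/77174 ≈ 0.00022028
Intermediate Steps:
d(H) = 2*H*(-60 + H) (d(H) = (-60 + H)*(2*H) = 2*H*(-60 + H))
r = 34329/17 (r = -2 + (-23/(-17) + 2020) = -2 + (-23*(-1/17) + 2020) = -2 + (23/17 + 2020) = -2 + 34363/17 = 34329/17 ≈ 2019.4)
C = 3126 (C = 2*46*(-60 + 46) + 4414 = 2*46*(-14) + 4414 = -1288 + 4414 = 3126)
1/(C + (3433 - r)) = 1/(3126 + (3433 - 1*34329/17)) = 1/(3126 + (3433 - 34329/17)) = 1/(3126 + 24032/17) = 1/(77174/17) = 17/77174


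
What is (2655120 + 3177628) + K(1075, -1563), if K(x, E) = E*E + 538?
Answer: 8276255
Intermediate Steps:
K(x, E) = 538 + E**2 (K(x, E) = E**2 + 538 = 538 + E**2)
(2655120 + 3177628) + K(1075, -1563) = (2655120 + 3177628) + (538 + (-1563)**2) = 5832748 + (538 + 2442969) = 5832748 + 2443507 = 8276255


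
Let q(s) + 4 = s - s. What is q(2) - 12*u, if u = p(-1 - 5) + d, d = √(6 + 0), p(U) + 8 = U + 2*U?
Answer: 308 - 12*√6 ≈ 278.61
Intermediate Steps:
p(U) = -8 + 3*U (p(U) = -8 + (U + 2*U) = -8 + 3*U)
d = √6 ≈ 2.4495
q(s) = -4 (q(s) = -4 + (s - s) = -4 + 0 = -4)
u = -26 + √6 (u = (-8 + 3*(-1 - 5)) + √6 = (-8 + 3*(-6)) + √6 = (-8 - 18) + √6 = -26 + √6 ≈ -23.551)
q(2) - 12*u = -4 - 12*(-26 + √6) = -4 + (312 - 12*√6) = 308 - 12*√6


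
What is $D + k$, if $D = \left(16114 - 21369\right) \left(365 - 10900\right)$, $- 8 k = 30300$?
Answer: $\frac{110715275}{2} \approx 5.5358 \cdot 10^{7}$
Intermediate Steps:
$k = - \frac{7575}{2}$ ($k = \left(- \frac{1}{8}\right) 30300 = - \frac{7575}{2} \approx -3787.5$)
$D = 55361425$ ($D = \left(-5255\right) \left(-10535\right) = 55361425$)
$D + k = 55361425 - \frac{7575}{2} = \frac{110715275}{2}$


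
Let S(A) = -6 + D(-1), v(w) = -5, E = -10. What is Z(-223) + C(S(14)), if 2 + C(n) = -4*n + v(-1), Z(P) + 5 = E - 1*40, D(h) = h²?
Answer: -42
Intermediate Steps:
Z(P) = -55 (Z(P) = -5 + (-10 - 1*40) = -5 + (-10 - 40) = -5 - 50 = -55)
S(A) = -5 (S(A) = -6 + (-1)² = -6 + 1 = -5)
C(n) = -7 - 4*n (C(n) = -2 + (-4*n - 5) = -2 + (-5 - 4*n) = -7 - 4*n)
Z(-223) + C(S(14)) = -55 + (-7 - 4*(-5)) = -55 + (-7 + 20) = -55 + 13 = -42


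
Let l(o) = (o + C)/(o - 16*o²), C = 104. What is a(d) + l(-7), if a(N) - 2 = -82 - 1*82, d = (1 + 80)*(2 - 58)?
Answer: -128239/791 ≈ -162.12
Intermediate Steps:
d = -4536 (d = 81*(-56) = -4536)
a(N) = -162 (a(N) = 2 + (-82 - 1*82) = 2 + (-82 - 82) = 2 - 164 = -162)
l(o) = (104 + o)/(o - 16*o²) (l(o) = (o + 104)/(o - 16*o²) = (104 + o)/(o - 16*o²))
a(d) + l(-7) = -162 + (-104 - 1*(-7))/((-7)*(-1 + 16*(-7))) = -162 - (-104 + 7)/(7*(-1 - 112)) = -162 - ⅐*(-97)/(-113) = -162 - ⅐*(-1/113)*(-97) = -162 - 97/791 = -128239/791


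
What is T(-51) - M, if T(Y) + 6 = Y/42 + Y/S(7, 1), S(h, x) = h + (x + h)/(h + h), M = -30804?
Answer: 22846217/742 ≈ 30790.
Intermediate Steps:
S(h, x) = h + (h + x)/(2*h) (S(h, x) = h + (h + x)/((2*h)) = h + (h + x)*(1/(2*h)) = h + (h + x)/(2*h))
T(Y) = -6 + 347*Y/2226 (T(Y) = -6 + (Y/42 + Y/(½ + 7 + (½)*1/7)) = -6 + (Y*(1/42) + Y/(½ + 7 + (½)*1*(⅐))) = -6 + (Y/42 + Y/(½ + 7 + 1/14)) = -6 + (Y/42 + Y/(53/7)) = -6 + (Y/42 + Y*(7/53)) = -6 + (Y/42 + 7*Y/53) = -6 + 347*Y/2226)
T(-51) - M = (-6 + (347/2226)*(-51)) - 1*(-30804) = (-6 - 5899/742) + 30804 = -10351/742 + 30804 = 22846217/742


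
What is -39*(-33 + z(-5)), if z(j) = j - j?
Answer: 1287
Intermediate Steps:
z(j) = 0
-39*(-33 + z(-5)) = -39*(-33 + 0) = -39*(-33) = 1287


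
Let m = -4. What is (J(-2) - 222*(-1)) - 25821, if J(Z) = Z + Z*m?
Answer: -25593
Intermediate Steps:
J(Z) = -3*Z (J(Z) = Z + Z*(-4) = Z - 4*Z = -3*Z)
(J(-2) - 222*(-1)) - 25821 = (-3*(-2) - 222*(-1)) - 25821 = (6 + 222) - 25821 = 228 - 25821 = -25593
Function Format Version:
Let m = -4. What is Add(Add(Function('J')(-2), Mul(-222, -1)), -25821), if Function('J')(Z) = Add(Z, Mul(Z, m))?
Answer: -25593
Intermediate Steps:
Function('J')(Z) = Mul(-3, Z) (Function('J')(Z) = Add(Z, Mul(Z, -4)) = Add(Z, Mul(-4, Z)) = Mul(-3, Z))
Add(Add(Function('J')(-2), Mul(-222, -1)), -25821) = Add(Add(Mul(-3, -2), Mul(-222, -1)), -25821) = Add(Add(6, 222), -25821) = Add(228, -25821) = -25593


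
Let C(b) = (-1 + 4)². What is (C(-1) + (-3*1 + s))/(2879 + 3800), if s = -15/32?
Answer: 177/213728 ≈ 0.00082816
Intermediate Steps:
C(b) = 9 (C(b) = 3² = 9)
s = -15/32 (s = -15*1/32 = -15/32 ≈ -0.46875)
(C(-1) + (-3*1 + s))/(2879 + 3800) = (9 + (-3*1 - 15/32))/(2879 + 3800) = (9 + (-3 - 15/32))/6679 = (9 - 111/32)*(1/6679) = (177/32)*(1/6679) = 177/213728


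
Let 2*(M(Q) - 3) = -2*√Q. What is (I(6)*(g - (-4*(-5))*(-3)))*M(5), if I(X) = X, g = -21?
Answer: 702 - 234*√5 ≈ 178.76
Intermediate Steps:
M(Q) = 3 - √Q (M(Q) = 3 + (-2*√Q)/2 = 3 - √Q)
(I(6)*(g - (-4*(-5))*(-3)))*M(5) = (6*(-21 - (-4*(-5))*(-3)))*(3 - √5) = (6*(-21 - 20*(-3)))*(3 - √5) = (6*(-21 - 1*(-60)))*(3 - √5) = (6*(-21 + 60))*(3 - √5) = (6*39)*(3 - √5) = 234*(3 - √5) = 702 - 234*√5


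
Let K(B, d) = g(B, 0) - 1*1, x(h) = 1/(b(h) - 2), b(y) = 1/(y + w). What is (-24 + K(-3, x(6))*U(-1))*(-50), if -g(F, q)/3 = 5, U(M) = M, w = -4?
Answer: 400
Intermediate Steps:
g(F, q) = -15 (g(F, q) = -3*5 = -15)
b(y) = 1/(-4 + y) (b(y) = 1/(y - 4) = 1/(-4 + y))
x(h) = 1/(-2 + 1/(-4 + h)) (x(h) = 1/(1/(-4 + h) - 2) = 1/(-2 + 1/(-4 + h)))
K(B, d) = -16 (K(B, d) = -15 - 1*1 = -15 - 1 = -16)
(-24 + K(-3, x(6))*U(-1))*(-50) = (-24 - 16*(-1))*(-50) = (-24 + 16)*(-50) = -8*(-50) = 400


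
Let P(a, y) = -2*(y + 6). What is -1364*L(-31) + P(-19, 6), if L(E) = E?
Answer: 42260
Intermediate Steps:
P(a, y) = -12 - 2*y (P(a, y) = -2*(6 + y) = -12 - 2*y)
-1364*L(-31) + P(-19, 6) = -1364*(-31) + (-12 - 2*6) = 42284 + (-12 - 12) = 42284 - 24 = 42260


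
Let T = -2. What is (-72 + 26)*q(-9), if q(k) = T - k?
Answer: -322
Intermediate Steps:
q(k) = -2 - k
(-72 + 26)*q(-9) = (-72 + 26)*(-2 - 1*(-9)) = -46*(-2 + 9) = -46*7 = -322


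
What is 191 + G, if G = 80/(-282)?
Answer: 26891/141 ≈ 190.72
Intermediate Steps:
G = -40/141 (G = 80*(-1/282) = -40/141 ≈ -0.28369)
191 + G = 191 - 40/141 = 26891/141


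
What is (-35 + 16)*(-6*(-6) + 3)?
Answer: -741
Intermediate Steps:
(-35 + 16)*(-6*(-6) + 3) = -19*(36 + 3) = -19*39 = -741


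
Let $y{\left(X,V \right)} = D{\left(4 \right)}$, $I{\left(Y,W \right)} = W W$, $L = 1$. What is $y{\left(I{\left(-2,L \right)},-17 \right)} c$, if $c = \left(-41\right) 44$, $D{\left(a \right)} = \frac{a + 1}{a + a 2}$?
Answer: $- \frac{2255}{3} \approx -751.67$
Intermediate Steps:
$I{\left(Y,W \right)} = W^{2}$
$D{\left(a \right)} = \frac{1 + a}{3 a}$ ($D{\left(a \right)} = \frac{1 + a}{a + 2 a} = \frac{1 + a}{3 a}$)
$y{\left(X,V \right)} = \frac{5}{12}$ ($y{\left(X,V \right)} = \frac{1 + 4}{3 \cdot 4} = \frac{1}{3} \cdot \frac{1}{4} \cdot 5 = \frac{5}{12}$)
$c = -1804$
$y{\left(I{\left(-2,L \right)},-17 \right)} c = \frac{5}{12} \left(-1804\right) = - \frac{2255}{3}$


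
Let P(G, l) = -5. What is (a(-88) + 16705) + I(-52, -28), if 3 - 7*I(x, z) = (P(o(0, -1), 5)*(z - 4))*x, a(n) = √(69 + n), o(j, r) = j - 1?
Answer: 17894 + I*√19 ≈ 17894.0 + 4.3589*I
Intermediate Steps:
o(j, r) = -1 + j
I(x, z) = 3/7 - x*(20 - 5*z)/7 (I(x, z) = 3/7 - (-5*(z - 4))*x/7 = 3/7 - (-5*(-4 + z))*x/7 = 3/7 - (20 - 5*z)*x/7 = 3/7 - x*(20 - 5*z)/7)
(a(-88) + 16705) + I(-52, -28) = (√(69 - 88) + 16705) + (3/7 - 20/7*(-52) + (5/7)*(-52)*(-28)) = (√(-19) + 16705) + (3/7 + 1040/7 + 1040) = (I*√19 + 16705) + 1189 = (16705 + I*√19) + 1189 = 17894 + I*√19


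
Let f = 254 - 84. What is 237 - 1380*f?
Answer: -234363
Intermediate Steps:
f = 170
237 - 1380*f = 237 - 1380*170 = 237 - 234600 = -234363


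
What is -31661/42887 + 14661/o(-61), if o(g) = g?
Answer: -630697628/2616107 ≈ -241.08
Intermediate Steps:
-31661/42887 + 14661/o(-61) = -31661/42887 + 14661/(-61) = -31661*1/42887 + 14661*(-1/61) = -31661/42887 - 14661/61 = -630697628/2616107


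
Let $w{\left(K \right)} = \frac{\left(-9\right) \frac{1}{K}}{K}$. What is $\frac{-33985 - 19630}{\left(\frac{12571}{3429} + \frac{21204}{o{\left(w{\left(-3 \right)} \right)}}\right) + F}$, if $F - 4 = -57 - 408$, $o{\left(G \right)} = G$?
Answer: $\frac{183845835}{74276714} \approx 2.4751$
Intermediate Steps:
$w{\left(K \right)} = - \frac{9}{K^{2}}$
$F = -461$ ($F = 4 - 465 = -461$)
$\frac{-33985 - 19630}{\left(\frac{12571}{3429} + \frac{21204}{o{\left(w{\left(-3 \right)} \right)}}\right) + F} = \frac{-33985 - 19630}{\left(\frac{12571}{3429} + \frac{21204}{\left(-9\right) \frac{1}{9}}\right) - 461} = - \frac{53615}{\left(12571 \cdot \frac{1}{3429} + \frac{21204}{\left(-9\right) \frac{1}{9}}\right) - 461} = - \frac{53615}{\left(\frac{12571}{3429} + \frac{21204}{-1}\right) - 461} = - \frac{53615}{\left(\frac{12571}{3429} + 21204 \left(-1\right)\right) - 461} = - \frac{53615}{\left(\frac{12571}{3429} - 21204\right) - 461} = - \frac{53615}{- \frac{72695945}{3429} - 461} = - \frac{53615}{- \frac{74276714}{3429}} = \left(-53615\right) \left(- \frac{3429}{74276714}\right) = \frac{183845835}{74276714}$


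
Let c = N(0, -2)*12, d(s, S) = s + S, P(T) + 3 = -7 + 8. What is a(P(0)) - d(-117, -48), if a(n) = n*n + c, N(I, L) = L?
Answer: 145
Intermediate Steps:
P(T) = -2 (P(T) = -3 + (-7 + 8) = -3 + 1 = -2)
d(s, S) = S + s
c = -24 (c = -2*12 = -24)
a(n) = -24 + n² (a(n) = n*n - 24 = n² - 24 = -24 + n²)
a(P(0)) - d(-117, -48) = (-24 + (-2)²) - (-48 - 117) = (-24 + 4) - 1*(-165) = -20 + 165 = 145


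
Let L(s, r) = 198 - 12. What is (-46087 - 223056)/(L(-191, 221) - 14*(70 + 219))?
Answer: 269143/3860 ≈ 69.726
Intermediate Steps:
L(s, r) = 186
(-46087 - 223056)/(L(-191, 221) - 14*(70 + 219)) = (-46087 - 223056)/(186 - 14*(70 + 219)) = -269143/(186 - 14*289) = -269143/(186 - 4046) = -269143/(-3860) = -269143*(-1/3860) = 269143/3860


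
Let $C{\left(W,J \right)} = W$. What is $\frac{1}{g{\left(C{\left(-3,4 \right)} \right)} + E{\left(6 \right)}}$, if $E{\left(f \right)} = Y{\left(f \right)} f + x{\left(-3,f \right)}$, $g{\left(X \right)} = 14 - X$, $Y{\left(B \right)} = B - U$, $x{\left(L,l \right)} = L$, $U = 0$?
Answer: $\frac{1}{50} \approx 0.02$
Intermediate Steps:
$Y{\left(B \right)} = B$ ($Y{\left(B \right)} = B - 0 = B + 0 = B$)
$E{\left(f \right)} = -3 + f^{2}$ ($E{\left(f \right)} = f f - 3 = f^{2} - 3 = -3 + f^{2}$)
$\frac{1}{g{\left(C{\left(-3,4 \right)} \right)} + E{\left(6 \right)}} = \frac{1}{\left(14 - -3\right) - \left(3 - 6^{2}\right)} = \frac{1}{\left(14 + 3\right) + \left(-3 + 36\right)} = \frac{1}{17 + 33} = \frac{1}{50}$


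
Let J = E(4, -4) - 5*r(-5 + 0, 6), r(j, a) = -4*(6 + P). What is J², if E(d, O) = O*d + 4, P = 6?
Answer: 51984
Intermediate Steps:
r(j, a) = -48 (r(j, a) = -4*(6 + 6) = -4*12 = -48)
E(d, O) = 4 + O*d
J = 228 (J = (4 - 4*4) - 5*(-48) = (4 - 16) + 240 = -12 + 240 = 228)
J² = 228² = 51984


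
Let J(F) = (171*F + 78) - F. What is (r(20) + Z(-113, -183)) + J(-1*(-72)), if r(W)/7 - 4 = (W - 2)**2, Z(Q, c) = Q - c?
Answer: 14684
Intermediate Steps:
r(W) = 28 + 7*(-2 + W)**2 (r(W) = 28 + 7*(W - 2)**2 = 28 + 7*(-2 + W)**2)
J(F) = 78 + 170*F (J(F) = (78 + 171*F) - F = 78 + 170*F)
(r(20) + Z(-113, -183)) + J(-1*(-72)) = ((28 + 7*(-2 + 20)**2) + (-113 - 1*(-183))) + (78 + 170*(-1*(-72))) = ((28 + 7*18**2) + (-113 + 183)) + (78 + 170*72) = ((28 + 7*324) + 70) + (78 + 12240) = ((28 + 2268) + 70) + 12318 = (2296 + 70) + 12318 = 2366 + 12318 = 14684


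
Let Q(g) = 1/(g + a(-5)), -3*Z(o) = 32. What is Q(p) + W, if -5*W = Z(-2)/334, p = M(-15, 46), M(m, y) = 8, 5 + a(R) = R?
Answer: -2473/5010 ≈ -0.49361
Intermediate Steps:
a(R) = -5 + R
Z(o) = -32/3 (Z(o) = -⅓*32 = -32/3)
p = 8
Q(g) = 1/(-10 + g) (Q(g) = 1/(g + (-5 - 5)) = 1/(g - 10) = 1/(-10 + g))
W = 16/2505 (W = -(-32)/(5*334*3) = -(-32)/(1670*3) = -⅕*(-16/501) = 16/2505 ≈ 0.0063872)
Q(p) + W = 1/(-10 + 8) + 16/2505 = 1/(-2) + 16/2505 = -½ + 16/2505 = -2473/5010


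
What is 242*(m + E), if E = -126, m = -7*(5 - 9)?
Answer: -23716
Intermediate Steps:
m = 28 (m = -7*(-4) = 28)
242*(m + E) = 242*(28 - 126) = 242*(-98) = -23716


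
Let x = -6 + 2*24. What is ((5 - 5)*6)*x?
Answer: 0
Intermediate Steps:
x = 42 (x = -6 + 48 = 42)
((5 - 5)*6)*x = ((5 - 5)*6)*42 = (0*6)*42 = 0*42 = 0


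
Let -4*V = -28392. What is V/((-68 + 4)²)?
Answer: 3549/2048 ≈ 1.7329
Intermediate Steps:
V = 7098 (V = -¼*(-28392) = 7098)
V/((-68 + 4)²) = 7098/((-68 + 4)²) = 7098/((-64)²) = 7098/4096 = 7098*(1/4096) = 3549/2048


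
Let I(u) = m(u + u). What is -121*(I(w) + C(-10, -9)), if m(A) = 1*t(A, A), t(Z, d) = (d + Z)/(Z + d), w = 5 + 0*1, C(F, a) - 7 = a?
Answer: 121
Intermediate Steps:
C(F, a) = 7 + a
w = 5 (w = 5 + 0 = 5)
t(Z, d) = 1 (t(Z, d) = (Z + d)/(Z + d) = 1)
m(A) = 1 (m(A) = 1*1 = 1)
I(u) = 1
-121*(I(w) + C(-10, -9)) = -121*(1 + (7 - 9)) = -121*(1 - 2) = -121*(-1) = 121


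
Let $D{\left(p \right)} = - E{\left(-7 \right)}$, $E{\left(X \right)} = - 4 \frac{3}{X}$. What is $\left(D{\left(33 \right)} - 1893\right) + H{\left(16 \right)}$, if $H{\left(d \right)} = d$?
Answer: $- \frac{13151}{7} \approx -1878.7$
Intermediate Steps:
$E{\left(X \right)} = - \frac{12}{X}$
$D{\left(p \right)} = - \frac{12}{7}$ ($D{\left(p \right)} = - \frac{-12}{-7} = - \frac{\left(-12\right) \left(-1\right)}{7} = \left(-1\right) \frac{12}{7} = - \frac{12}{7}$)
$\left(D{\left(33 \right)} - 1893\right) + H{\left(16 \right)} = \left(- \frac{12}{7} - 1893\right) + 16 = - \frac{13263}{7} + 16 = - \frac{13151}{7}$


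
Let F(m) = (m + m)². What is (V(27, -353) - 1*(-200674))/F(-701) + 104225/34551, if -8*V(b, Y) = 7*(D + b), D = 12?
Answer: 154034461979/49391697312 ≈ 3.1186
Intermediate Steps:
V(b, Y) = -21/2 - 7*b/8 (V(b, Y) = -7*(12 + b)/8 = -(84 + 7*b)/8 = -21/2 - 7*b/8)
F(m) = 4*m² (F(m) = (2*m)² = 4*m²)
(V(27, -353) - 1*(-200674))/F(-701) + 104225/34551 = ((-21/2 - 7/8*27) - 1*(-200674))/((4*(-701)²)) + 104225/34551 = ((-21/2 - 189/8) + 200674)/((4*491401)) + 104225*(1/34551) = (-273/8 + 200674)/1965604 + 9475/3141 = (1605119/8)*(1/1965604) + 9475/3141 = 1605119/15724832 + 9475/3141 = 154034461979/49391697312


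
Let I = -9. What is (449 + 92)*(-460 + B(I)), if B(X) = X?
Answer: -253729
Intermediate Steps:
(449 + 92)*(-460 + B(I)) = (449 + 92)*(-460 - 9) = 541*(-469) = -253729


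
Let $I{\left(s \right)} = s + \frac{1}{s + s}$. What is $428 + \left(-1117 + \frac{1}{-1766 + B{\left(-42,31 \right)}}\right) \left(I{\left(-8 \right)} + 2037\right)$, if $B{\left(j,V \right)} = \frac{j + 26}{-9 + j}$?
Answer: $- \frac{3264703441763}{1440800} \approx -2.2659 \cdot 10^{6}$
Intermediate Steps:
$B{\left(j,V \right)} = \frac{26 + j}{-9 + j}$
$I{\left(s \right)} = s + \frac{1}{2 s}$
$428 + \left(-1117 + \frac{1}{-1766 + B{\left(-42,31 \right)}}\right) \left(I{\left(-8 \right)} + 2037\right) = 428 + \left(-1117 + \frac{1}{-1766 + \frac{26 - 42}{-9 - 42}}\right) \left(\left(-8 + \frac{1}{2 \left(-8\right)}\right) + 2037\right) = 428 + \left(-1117 + \frac{1}{-1766 + \frac{1}{-51} \left(-16\right)}\right) \left(\left(-8 + \frac{1}{2} \left(- \frac{1}{8}\right)\right) + 2037\right) = 428 + \left(-1117 + \frac{1}{-1766 - - \frac{16}{51}}\right) \left(\left(-8 - \frac{1}{16}\right) + 2037\right) = 428 + \left(-1117 + \frac{1}{-1766 + \frac{16}{51}}\right) \left(- \frac{129}{16} + 2037\right) = 428 + \left(-1117 + \frac{1}{- \frac{90050}{51}}\right) \frac{32463}{16} = 428 + \left(-1117 - \frac{51}{90050}\right) \frac{32463}{16} = 428 - \frac{3265320104163}{1440800} = - \frac{3264703441763}{1440800}$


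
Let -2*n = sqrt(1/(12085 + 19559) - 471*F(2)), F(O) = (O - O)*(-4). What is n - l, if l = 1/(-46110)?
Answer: 1/46110 - sqrt(879)/10548 ≈ -0.0027891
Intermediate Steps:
l = -1/46110 ≈ -2.1687e-5
F(O) = 0 (F(O) = 0*(-4) = 0)
n = -sqrt(879)/10548 (n = -sqrt(1/(12085 + 19559) - 471*0)/2 = -sqrt(1/31644 + 0)/2 = -sqrt(879)/10548 ≈ -0.0028108)
n - l = -sqrt(879)/10548 - 1*(-1/46110) = -sqrt(879)/10548 + 1/46110 = 1/46110 - sqrt(879)/10548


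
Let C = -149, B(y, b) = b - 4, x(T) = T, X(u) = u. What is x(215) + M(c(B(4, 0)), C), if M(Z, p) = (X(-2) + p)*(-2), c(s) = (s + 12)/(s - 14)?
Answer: 517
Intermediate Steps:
B(y, b) = -4 + b
c(s) = (12 + s)/(-14 + s)
M(Z, p) = 4 - 2*p (M(Z, p) = (-2 + p)*(-2) = 4 - 2*p)
x(215) + M(c(B(4, 0)), C) = 215 + (4 - 2*(-149)) = 215 + (4 + 298) = 215 + 302 = 517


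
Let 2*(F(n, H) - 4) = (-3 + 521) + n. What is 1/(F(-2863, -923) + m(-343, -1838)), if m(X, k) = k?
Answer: -2/6013 ≈ -0.00033261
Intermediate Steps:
F(n, H) = 263 + n/2 (F(n, H) = 4 + ((-3 + 521) + n)/2 = 4 + (518 + n)/2 = 4 + (259 + n/2) = 263 + n/2)
1/(F(-2863, -923) + m(-343, -1838)) = 1/((263 + (½)*(-2863)) - 1838) = 1/((263 - 2863/2) - 1838) = 1/(-2337/2 - 1838) = 1/(-6013/2) = -2/6013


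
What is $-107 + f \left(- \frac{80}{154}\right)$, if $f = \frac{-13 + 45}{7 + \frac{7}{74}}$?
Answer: $- \frac{884039}{8085} \approx -109.34$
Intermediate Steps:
$f = \frac{2368}{525}$ ($f = \frac{32}{7 + 7 \cdot \frac{1}{74}} = \frac{32}{7 + \frac{7}{74}} = \frac{32}{\frac{525}{74}} = 32 \cdot \frac{74}{525} = \frac{2368}{525} \approx 4.5105$)
$-107 + f \left(- \frac{80}{154}\right) = -107 + \frac{2368 \left(- \frac{80}{154}\right)}{525} = -107 + \frac{2368 \left(\left(-80\right) \frac{1}{154}\right)}{525} = -107 + \frac{2368}{525} \left(- \frac{40}{77}\right) = -107 - \frac{18944}{8085} = - \frac{884039}{8085}$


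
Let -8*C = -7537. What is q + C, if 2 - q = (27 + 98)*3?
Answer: 4553/8 ≈ 569.13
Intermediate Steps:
C = 7537/8 (C = -1/8*(-7537) = 7537/8 ≈ 942.13)
q = -373 (q = 2 - (27 + 98)*3 = 2 - 125*3 = 2 - 1*375 = 2 - 375 = -373)
q + C = -373 + 7537/8 = 4553/8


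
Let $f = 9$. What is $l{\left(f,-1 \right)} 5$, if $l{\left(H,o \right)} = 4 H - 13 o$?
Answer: $245$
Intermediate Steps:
$l{\left(H,o \right)} = - 13 o + 4 H$
$l{\left(f,-1 \right)} 5 = \left(\left(-13\right) \left(-1\right) + 4 \cdot 9\right) 5 = \left(13 + 36\right) 5 = 49 \cdot 5 = 245$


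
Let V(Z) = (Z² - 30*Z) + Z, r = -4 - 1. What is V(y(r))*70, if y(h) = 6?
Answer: -9660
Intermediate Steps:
r = -5
V(Z) = Z² - 29*Z
V(y(r))*70 = (6*(-29 + 6))*70 = (6*(-23))*70 = -138*70 = -9660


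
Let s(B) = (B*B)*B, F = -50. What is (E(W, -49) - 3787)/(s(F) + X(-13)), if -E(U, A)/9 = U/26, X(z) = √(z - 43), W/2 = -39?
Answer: 58750000/1953125007 + 940*I*√14/1953125007 ≈ 0.03008 + 1.8008e-6*I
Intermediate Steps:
W = -78 (W = 2*(-39) = -78)
X(z) = √(-43 + z)
E(U, A) = -9*U/26
s(B) = B³ (s(B) = B²*B = B³)
(E(W, -49) - 3787)/(s(F) + X(-13)) = (-9/26*(-78) - 3787)/((-50)³ + √(-43 - 13)) = (27 - 3787)/(-125000 + √(-56)) = -3760/(-125000 + 2*I*√14)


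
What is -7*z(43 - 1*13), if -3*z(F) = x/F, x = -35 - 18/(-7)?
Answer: -227/90 ≈ -2.5222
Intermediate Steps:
x = -227/7 (x = -35 - 18*(-1/7) = -35 + 18/7 = -227/7 ≈ -32.429)
z(F) = 227/(21*F) (z(F) = -(-227)/(21*F) = 227/(21*F))
-7*z(43 - 1*13) = -227/(3*(43 - 1*13)) = -227/(3*(43 - 13)) = -227/(3*30) = -7*227/630 = -227/90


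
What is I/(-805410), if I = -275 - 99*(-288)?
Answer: -28237/805410 ≈ -0.035059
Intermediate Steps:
I = 28237 (I = -275 + 28512 = 28237)
I/(-805410) = 28237/(-805410) = 28237*(-1/805410) = -28237/805410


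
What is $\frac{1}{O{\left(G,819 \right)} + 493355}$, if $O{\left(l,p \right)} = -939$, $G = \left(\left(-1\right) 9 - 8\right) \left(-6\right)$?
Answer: $\frac{1}{492416} \approx 2.0308 \cdot 10^{-6}$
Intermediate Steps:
$G = 102$ ($G = \left(-9 - 8\right) \left(-6\right) = \left(-17\right) \left(-6\right) = 102$)
$\frac{1}{O{\left(G,819 \right)} + 493355} = \frac{1}{-939 + 493355} = \frac{1}{492416}$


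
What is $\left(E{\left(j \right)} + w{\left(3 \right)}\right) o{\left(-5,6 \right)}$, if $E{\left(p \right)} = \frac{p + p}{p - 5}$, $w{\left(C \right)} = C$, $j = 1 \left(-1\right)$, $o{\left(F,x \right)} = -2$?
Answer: $- \frac{20}{3} \approx -6.6667$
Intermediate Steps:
$j = -1$
$E{\left(p \right)} = \frac{2 p}{-5 + p}$
$\left(E{\left(j \right)} + w{\left(3 \right)}\right) o{\left(-5,6 \right)} = \left(2 \left(-1\right) \frac{1}{-5 - 1} + 3\right) \left(-2\right) = \left(2 \left(-1\right) \frac{1}{-6} + 3\right) \left(-2\right) = \left(2 \left(-1\right) \left(- \frac{1}{6}\right) + 3\right) \left(-2\right) = \left(\frac{1}{3} + 3\right) \left(-2\right) = \frac{10}{3} \left(-2\right) = - \frac{20}{3}$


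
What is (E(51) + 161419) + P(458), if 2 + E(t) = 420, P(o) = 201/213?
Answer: 11490494/71 ≈ 1.6184e+5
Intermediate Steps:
P(o) = 67/71 (P(o) = 201*(1/213) = 67/71)
E(t) = 418 (E(t) = -2 + 420 = 418)
(E(51) + 161419) + P(458) = (418 + 161419) + 67/71 = 161837 + 67/71 = 11490494/71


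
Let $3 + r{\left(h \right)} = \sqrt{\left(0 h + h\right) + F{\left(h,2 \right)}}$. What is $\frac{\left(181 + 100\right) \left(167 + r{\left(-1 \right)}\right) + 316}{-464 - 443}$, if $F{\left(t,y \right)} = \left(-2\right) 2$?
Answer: $- \frac{46400}{907} - \frac{281 i \sqrt{5}}{907} \approx -51.158 - 0.69276 i$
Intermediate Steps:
$F{\left(t,y \right)} = -4$
$r{\left(h \right)} = -3 + \sqrt{-4 + h}$ ($r{\left(h \right)} = -3 + \sqrt{\left(0 h + h\right) - 4} = -3 + \sqrt{\left(0 + h\right) - 4} = -3 + \sqrt{h - 4} = -3 + \sqrt{-4 + h}$)
$\frac{\left(181 + 100\right) \left(167 + r{\left(-1 \right)}\right) + 316}{-464 - 443} = \frac{\left(181 + 100\right) \left(167 - \left(3 - \sqrt{-4 - 1}\right)\right) + 316}{-464 - 443} = \frac{281 \left(167 - \left(3 - \sqrt{-5}\right)\right) + 316}{-907} = \left(281 \left(167 - \left(3 - i \sqrt{5}\right)\right) + 316\right) \left(- \frac{1}{907}\right) = \left(281 \left(164 + i \sqrt{5}\right) + 316\right) \left(- \frac{1}{907}\right) = \left(\left(46084 + 281 i \sqrt{5}\right) + 316\right) \left(- \frac{1}{907}\right) = \left(46400 + 281 i \sqrt{5}\right) \left(- \frac{1}{907}\right) = - \frac{46400}{907} - \frac{281 i \sqrt{5}}{907}$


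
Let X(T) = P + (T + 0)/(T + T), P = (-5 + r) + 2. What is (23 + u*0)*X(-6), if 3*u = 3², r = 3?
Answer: 23/2 ≈ 11.500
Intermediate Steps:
u = 3 (u = (⅓)*3² = (⅓)*9 = 3)
P = 0 (P = (-5 + 3) + 2 = -2 + 2 = 0)
X(T) = ½ (X(T) = 0 + (T + 0)/(T + T) = 0 + T/((2*T)) = 0 + T*(1/(2*T)) = 0 + ½ = ½)
(23 + u*0)*X(-6) = (23 + 3*0)*(½) = (23 + 0)*(½) = 23*(½) = 23/2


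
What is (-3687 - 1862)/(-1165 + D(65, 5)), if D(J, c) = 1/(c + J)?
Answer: 388430/81549 ≈ 4.7631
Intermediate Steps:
D(J, c) = 1/(J + c)
(-3687 - 1862)/(-1165 + D(65, 5)) = (-3687 - 1862)/(-1165 + 1/(65 + 5)) = -5549/(-1165 + 1/70) = -5549/(-81549/70) = -5549*(-70/81549) = 388430/81549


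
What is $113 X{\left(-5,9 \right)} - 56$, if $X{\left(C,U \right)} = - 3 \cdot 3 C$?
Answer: $5029$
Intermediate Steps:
$X{\left(C,U \right)} = - 9 C$
$113 X{\left(-5,9 \right)} - 56 = 113 \left(\left(-9\right) \left(-5\right)\right) - 56 = 113 \cdot 45 - 56 = 5085 - 56 = 5029$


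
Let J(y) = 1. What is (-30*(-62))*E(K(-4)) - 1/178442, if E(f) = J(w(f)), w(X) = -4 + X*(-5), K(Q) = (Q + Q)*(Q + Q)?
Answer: 331902119/178442 ≈ 1860.0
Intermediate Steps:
K(Q) = 4*Q² (K(Q) = (2*Q)*(2*Q) = 4*Q²)
w(X) = -4 - 5*X
E(f) = 1
(-30*(-62))*E(K(-4)) - 1/178442 = -30*(-62)*1 - 1/178442 = 1860*1 - 1*1/178442 = 1860 - 1/178442 = 331902119/178442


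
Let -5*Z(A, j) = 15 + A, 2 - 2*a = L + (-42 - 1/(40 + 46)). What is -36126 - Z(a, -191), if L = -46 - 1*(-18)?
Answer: -31059587/860 ≈ -36116.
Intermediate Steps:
L = -28 (L = -46 + 18 = -28)
a = 6193/172 (a = 1 - (-28 + (-42 - 1/(40 + 46)))/2 = 1 - (-28 + (-42 - 1/86))/2 = 1 - (-28 - 3613/86)/2 = 1 - ½*(-6021/86) = 1 + 6021/172 = 6193/172 ≈ 36.006)
Z(A, j) = -3 - A/5 (Z(A, j) = -(15 + A)/5 = -3 - A/5)
-36126 - Z(a, -191) = -36126 - (-3 - ⅕*6193/172) = -36126 - (-3 - 6193/860) = -36126 - 1*(-8773/860) = -36126 + 8773/860 = -31059587/860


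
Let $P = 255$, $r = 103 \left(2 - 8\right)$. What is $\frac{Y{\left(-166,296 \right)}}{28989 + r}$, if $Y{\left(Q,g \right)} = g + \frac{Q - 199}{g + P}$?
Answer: $\frac{162731}{15632421} \approx 0.01041$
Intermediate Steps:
$r = -618$ ($r = 103 \left(-6\right) = -618$)
$Y{\left(Q,g \right)} = g + \frac{-199 + Q}{255 + g}$ ($Y{\left(Q,g \right)} = g + \frac{Q - 199}{g + 255} = g + \frac{-199 + Q}{255 + g}$)
$\frac{Y{\left(-166,296 \right)}}{28989 + r} = \frac{\frac{1}{255 + 296} \left(-199 - 166 + 296^{2} + 255 \cdot 296\right)}{28989 - 618} = \frac{\frac{1}{551} \left(-199 - 166 + 87616 + 75480\right)}{28371} = \frac{1}{551} \cdot 162731 \cdot \frac{1}{28371} = \frac{162731}{551} \cdot \frac{1}{28371} = \frac{162731}{15632421}$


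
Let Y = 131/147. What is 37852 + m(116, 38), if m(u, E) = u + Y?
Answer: 5581427/147 ≈ 37969.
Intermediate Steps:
Y = 131/147 (Y = 131*(1/147) = 131/147 ≈ 0.89116)
m(u, E) = 131/147 + u (m(u, E) = u + 131/147 = 131/147 + u)
37852 + m(116, 38) = 37852 + (131/147 + 116) = 37852 + 17183/147 = 5581427/147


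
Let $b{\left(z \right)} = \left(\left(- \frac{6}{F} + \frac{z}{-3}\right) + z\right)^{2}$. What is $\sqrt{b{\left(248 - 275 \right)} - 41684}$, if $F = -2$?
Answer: $i \sqrt{41459} \approx 203.61 i$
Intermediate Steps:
$b{\left(z \right)} = \left(3 + \frac{2 z}{3}\right)^{2}$ ($b{\left(z \right)} = \left(\left(- \frac{6}{-2} + \frac{z}{-3}\right) + z\right)^{2} = \left(\left(\left(-6\right) \left(- \frac{1}{2}\right) + z \left(- \frac{1}{3}\right)\right) + z\right)^{2} = \left(\left(3 - \frac{z}{3}\right) + z\right)^{2} = \left(3 + \frac{2 z}{3}\right)^{2}$)
$\sqrt{b{\left(248 - 275 \right)} - 41684} = \sqrt{\frac{\left(9 + 2 \left(248 - 275\right)\right)^{2}}{9} - 41684} = \sqrt{\frac{\left(9 + 2 \left(-27\right)\right)^{2}}{9} - 41684} = \sqrt{\frac{\left(9 - 54\right)^{2}}{9} - 41684} = \sqrt{\frac{\left(-45\right)^{2}}{9} - 41684} = \sqrt{\frac{1}{9} \cdot 2025 - 41684} = \sqrt{225 - 41684} = \sqrt{-41459} = i \sqrt{41459}$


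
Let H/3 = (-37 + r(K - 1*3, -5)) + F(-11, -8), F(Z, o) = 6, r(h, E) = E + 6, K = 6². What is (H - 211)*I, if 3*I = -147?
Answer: 14749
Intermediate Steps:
I = -49 (I = (⅓)*(-147) = -49)
K = 36
r(h, E) = 6 + E
H = -90 (H = 3*((-37 + (6 - 5)) + 6) = 3*((-37 + 1) + 6) = 3*(-36 + 6) = 3*(-30) = -90)
(H - 211)*I = (-90 - 211)*(-49) = -301*(-49) = 14749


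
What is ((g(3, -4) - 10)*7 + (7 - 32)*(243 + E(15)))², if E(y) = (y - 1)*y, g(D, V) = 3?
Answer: 129367876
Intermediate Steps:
E(y) = y*(-1 + y) (E(y) = (-1 + y)*y = y*(-1 + y))
((g(3, -4) - 10)*7 + (7 - 32)*(243 + E(15)))² = ((3 - 10)*7 + (7 - 32)*(243 + 15*(-1 + 15)))² = (-7*7 - 25*(243 + 15*14))² = (-49 - 25*(243 + 210))² = (-49 - 25*453)² = (-49 - 11325)² = (-11374)² = 129367876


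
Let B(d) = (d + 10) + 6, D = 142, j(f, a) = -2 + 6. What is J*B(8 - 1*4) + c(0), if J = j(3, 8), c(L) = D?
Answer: 222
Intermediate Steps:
j(f, a) = 4
c(L) = 142
B(d) = 16 + d (B(d) = (10 + d) + 6 = 16 + d)
J = 4
J*B(8 - 1*4) + c(0) = 4*(16 + (8 - 1*4)) + 142 = 4*(16 + (8 - 4)) + 142 = 4*(16 + 4) + 142 = 4*20 + 142 = 80 + 142 = 222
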